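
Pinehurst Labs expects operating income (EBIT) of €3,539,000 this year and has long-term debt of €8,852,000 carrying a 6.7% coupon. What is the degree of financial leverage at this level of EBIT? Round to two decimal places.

1.20

Interest = €593,084.00.
DFL = EBIT ÷ (EBIT − I) = €3,539,000 ÷ (€3,539,000 − €593,084.00) = €3,539,000 ÷ €2,945,916.00 = 1.2013.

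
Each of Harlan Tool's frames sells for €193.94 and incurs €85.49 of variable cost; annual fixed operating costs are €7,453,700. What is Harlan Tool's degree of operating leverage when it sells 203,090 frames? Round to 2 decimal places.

1.51

Contribution at this volume is 203,090 × €108.45 = €22,025,110.50.
Operating income = contribution − fixed costs = €22,025,110.50 − €7,453,700 = €14,571,410.50.
DOL = contribution ÷ EBIT = €22,025,110.50 ÷ €14,571,410.50 = 1.5115.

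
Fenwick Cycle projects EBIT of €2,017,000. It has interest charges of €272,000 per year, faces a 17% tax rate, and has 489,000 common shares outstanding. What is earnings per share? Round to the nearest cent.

Interest = €272,000.00, so EBT = €2,017,000 − €272,000.00 = €1,745,000.00.
Net income = €1,745,000.00 × (1 − 0.17) = €1,448,350.00.
Per share: €1,448,350.00 / 489,000 shares = €2.96.

€2.96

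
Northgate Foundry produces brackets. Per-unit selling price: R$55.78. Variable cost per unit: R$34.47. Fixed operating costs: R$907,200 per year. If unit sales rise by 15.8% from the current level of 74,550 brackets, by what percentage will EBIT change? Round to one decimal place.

At 74,550 units, contribution = 74,550 × R$21.31 = R$1,588,660.50.
Subtracting fixed costs: EBIT = R$1,588,660.50 − R$907,200 = R$681,460.50.
DOL = contribution ÷ EBIT = R$1,588,660.50 ÷ R$681,460.50 = 2.3313.
Operating income changes by 2.3313 × +15.8% = +36.8%.

+36.8%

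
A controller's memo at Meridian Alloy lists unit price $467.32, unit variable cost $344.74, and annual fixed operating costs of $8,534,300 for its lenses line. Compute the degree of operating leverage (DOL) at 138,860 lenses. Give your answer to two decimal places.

2.01

Contribution at this volume is 138,860 × $122.58 = $17,021,458.80.
EBIT = $17,021,458.80 − $8,534,300 = $8,487,158.80.
DOL = contribution ÷ EBIT = $17,021,458.80 ÷ $8,487,158.80 = 2.0056.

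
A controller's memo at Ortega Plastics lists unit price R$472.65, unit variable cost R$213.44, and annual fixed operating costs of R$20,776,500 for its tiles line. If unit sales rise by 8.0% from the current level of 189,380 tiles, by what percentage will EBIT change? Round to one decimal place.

Contribution at this volume is 189,380 × R$259.21 = R$49,089,189.80.
Subtracting fixed costs: EBIT = R$49,089,189.80 − R$20,776,500 = R$28,312,689.80.
Degree of operating leverage = R$49,089,189.80 / R$28,312,689.80 = 1.7338.
So EBIT moves 1.7338 × (+8.0%) = +13.9%.

+13.9%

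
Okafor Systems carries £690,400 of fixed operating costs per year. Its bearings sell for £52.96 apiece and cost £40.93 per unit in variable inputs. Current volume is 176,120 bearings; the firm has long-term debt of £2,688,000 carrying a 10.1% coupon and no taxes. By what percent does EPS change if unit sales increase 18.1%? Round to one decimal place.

+33.1%

Contribution at this volume is 176,120 × £12.03 = £2,118,723.60.
Subtracting fixed costs: EBIT = £2,118,723.60 − £690,400 = £1,428,323.60.
Interest = £271,488.00, so EBIT − I = £1,156,835.60.
Degree of combined leverage = contribution ÷ (EBIT − I) = £2,118,723.60 ÷ £1,156,835.60 = 1.8315.
EPS therefore changes by 1.8315 × (+18.1%) = +33.1%.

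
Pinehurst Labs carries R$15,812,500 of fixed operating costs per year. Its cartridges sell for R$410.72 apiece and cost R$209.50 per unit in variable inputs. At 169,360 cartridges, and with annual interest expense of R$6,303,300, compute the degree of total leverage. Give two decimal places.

Contribution at this volume is 169,360 × R$201.22 = R$34,078,619.20.
Operating income = contribution − fixed costs = R$34,078,619.20 − R$15,812,500 = R$18,266,119.20. Interest = R$6,303,300.00.
DOL = R$34,078,619.20 ÷ R$18,266,119.20 = 1.8657; DFL = R$18,266,119.20 ÷ R$11,962,819.20 = 1.5269.
Combined leverage = 1.8657 × 1.5269 = 2.8487.

2.85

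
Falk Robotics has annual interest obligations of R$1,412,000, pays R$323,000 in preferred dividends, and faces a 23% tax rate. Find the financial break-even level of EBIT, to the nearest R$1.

Grossing the preferred dividend up to pre-tax terms: R$323,000 / (1 − 0.23) = R$419,480.52.
EPS = 0 when EBIT covers interest plus the pre-tax preferred burden: R$1,412,000 + R$419,480.52 = R$1,831,480.52.

R$1,831,481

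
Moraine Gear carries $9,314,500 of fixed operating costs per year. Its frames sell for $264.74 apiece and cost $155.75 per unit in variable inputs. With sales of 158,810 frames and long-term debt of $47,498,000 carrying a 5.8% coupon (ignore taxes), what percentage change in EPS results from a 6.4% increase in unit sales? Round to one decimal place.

+21.1%

At 158,810 units, contribution = 158,810 × $108.99 = $17,308,701.90.
Operating income = contribution − fixed costs = $17,308,701.90 − $9,314,500 = $7,994,201.90.
After interest of $2,754,884.00, pre-tax earnings = $5,239,317.90.
DCL = total CM / (EBIT − I) = $17,308,701.90 / $5,239,317.90 = 3.3036.
EPS therefore changes by 3.3036 × (+6.4%) = +21.1%.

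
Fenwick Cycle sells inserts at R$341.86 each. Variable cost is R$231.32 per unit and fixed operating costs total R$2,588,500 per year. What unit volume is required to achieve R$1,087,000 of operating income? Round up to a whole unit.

Unit CM = price − variable cost = R$341.86 − R$231.32 = R$110.54.
Need Q such that Q × R$110.54 − R$2,588,500 = R$1,087,000, i.e. Q = R$3,675,500 / R$110.54 = 33,250.41 → 33,251.

33,251 inserts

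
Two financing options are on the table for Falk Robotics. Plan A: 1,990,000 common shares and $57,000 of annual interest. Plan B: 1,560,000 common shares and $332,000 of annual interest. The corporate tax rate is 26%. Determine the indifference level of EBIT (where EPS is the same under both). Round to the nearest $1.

Set EPS_A = EPS_B: (EBIT − $57,000)(1 − 0.26) ÷ 1,990,000 = (EBIT − $332,000)(1 − 0.26) ÷ 1,560,000.
Cancelling (1 − t) and cross-multiplying: 1,560,000·(EBIT − 57,000) = 1,990,000·(EBIT − 332,000).
EBIT × (1,990,000 − 1,560,000) = 332,000 × 1,990,000 − 57,000 × 1,560,000 = 571,760,000,000, so EBIT = 571,760,000,000 ÷ 430,000 = 1,329,674.42.

$1,329,674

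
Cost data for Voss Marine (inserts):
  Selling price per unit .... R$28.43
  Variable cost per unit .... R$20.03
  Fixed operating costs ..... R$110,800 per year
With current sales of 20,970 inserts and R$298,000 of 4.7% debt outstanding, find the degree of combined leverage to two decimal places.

3.43

Contribution at this volume is 20,970 × R$8.40 = R$176,148.00.
Subtracting fixed costs: EBIT = R$176,148.00 − R$110,800 = R$65,348.00. Interest = R$14,006.00.
DOL = R$176,148.00 ÷ R$65,348.00 = 2.6955; DFL = R$65,348.00 ÷ R$51,342.00 = 1.2728.
Combined leverage = 2.6955 × 1.2728 = 3.4308.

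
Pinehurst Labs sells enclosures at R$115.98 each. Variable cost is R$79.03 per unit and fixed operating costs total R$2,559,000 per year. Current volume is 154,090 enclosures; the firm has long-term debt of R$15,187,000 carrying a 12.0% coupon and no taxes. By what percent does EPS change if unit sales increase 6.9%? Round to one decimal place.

+29.9%

Total contribution margin = 154,090 × R$36.95 = R$5,693,625.50.
Subtracting fixed costs: EBIT = R$5,693,625.50 − R$2,559,000 = R$3,134,625.50.
After interest of R$1,822,440.00, pre-tax earnings = R$1,312,185.50.
Degree of combined leverage = contribution ÷ (EBIT − I) = R$5,693,625.50 ÷ R$1,312,185.50 = 4.3390.
EPS therefore changes by 4.3390 × (+6.9%) = +29.9%.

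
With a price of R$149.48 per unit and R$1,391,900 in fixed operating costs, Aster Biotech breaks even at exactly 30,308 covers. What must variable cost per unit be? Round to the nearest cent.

At break-even, FC = Q × (P − VC), so P − VC = R$1,391,900 ÷ 30,308 = R$45.9252.
Hence VC = price − CM = R$149.48 − R$45.9252 = R$103.55.

R$103.55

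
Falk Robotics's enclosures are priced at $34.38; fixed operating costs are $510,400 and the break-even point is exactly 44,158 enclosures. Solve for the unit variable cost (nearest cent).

At break-even, FC = Q × (P − VC), so P − VC = $510,400 ÷ 44,158 = $11.5585.
Hence VC = price − CM = $34.38 − $11.5585 = $22.82.

$22.82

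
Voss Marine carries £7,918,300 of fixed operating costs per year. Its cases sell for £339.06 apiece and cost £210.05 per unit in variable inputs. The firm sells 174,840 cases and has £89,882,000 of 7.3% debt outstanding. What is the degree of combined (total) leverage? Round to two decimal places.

2.79

Contribution at this volume is 174,840 × £129.01 = £22,556,108.40.
Operating income = contribution − fixed costs = £22,556,108.40 − £7,918,300 = £14,637,808.40. Interest = £6,561,386.00, so EBIT − I = £8,076,422.40.
DCL = contribution ÷ (EBIT − I) = £22,556,108.40 ÷ £8,076,422.40 = 2.7928.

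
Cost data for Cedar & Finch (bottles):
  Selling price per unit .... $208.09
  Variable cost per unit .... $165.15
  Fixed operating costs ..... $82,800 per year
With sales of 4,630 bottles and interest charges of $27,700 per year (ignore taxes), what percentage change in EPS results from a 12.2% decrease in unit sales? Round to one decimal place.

At 4,630 units, contribution = 4,630 × $42.94 = $198,812.20.
Subtracting fixed costs: EBIT = $198,812.20 − $82,800 = $116,012.20.
After interest of $27,700.00, pre-tax earnings = $88,312.20.
Degree of combined leverage = contribution ÷ (EBIT − I) = $198,812.20 ÷ $88,312.20 = 2.2512.
%ΔEPS = DCL × %ΔSales = 2.2512 × -12.2% = -27.5%.

-27.5%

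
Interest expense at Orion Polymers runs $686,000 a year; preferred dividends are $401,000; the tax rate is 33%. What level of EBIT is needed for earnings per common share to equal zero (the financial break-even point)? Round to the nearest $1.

$1,284,507

Preferred dividends are paid after tax, so their pre-tax equivalent is $401,000 ÷ (1 − 0.33) = $598,507.46.
EPS = 0 when EBIT covers interest plus the pre-tax preferred burden: $686,000 + $598,507.46 = $1,284,507.46.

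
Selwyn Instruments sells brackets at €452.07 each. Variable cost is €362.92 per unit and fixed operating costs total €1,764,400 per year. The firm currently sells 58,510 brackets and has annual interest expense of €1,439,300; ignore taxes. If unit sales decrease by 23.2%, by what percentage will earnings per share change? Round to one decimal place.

-60.1%

At 58,510 units, contribution = 58,510 × €89.15 = €5,216,166.50.
Subtracting fixed costs: EBIT = €5,216,166.50 − €1,764,400 = €3,451,766.50.
Interest = €1,439,300.00, so EBIT − I = €2,012,466.50.
DCL = total CM / (EBIT − I) = €5,216,166.50 / €2,012,466.50 = 2.5919.
EPS therefore changes by 2.5919 × (-23.2%) = -60.1%.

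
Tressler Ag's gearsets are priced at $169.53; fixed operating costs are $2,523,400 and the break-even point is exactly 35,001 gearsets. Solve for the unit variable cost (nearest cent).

$97.43

At break-even, FC = Q × (P − VC), so P − VC = $2,523,400 ÷ 35,001 = $72.0951.
Hence VC = price − CM = $169.53 − $72.0951 = $97.43.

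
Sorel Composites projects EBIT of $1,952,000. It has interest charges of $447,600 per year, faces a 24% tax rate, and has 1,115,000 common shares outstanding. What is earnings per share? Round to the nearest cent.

Interest = $447,600.00, so EBT = $1,952,000 − $447,600.00 = $1,504,400.00.
After tax at 24%: net income = $1,504,400.00 × 0.76 = $1,143,344.00.
Per share: $1,143,344.00 / 1,115,000 shares = $1.03.

$1.03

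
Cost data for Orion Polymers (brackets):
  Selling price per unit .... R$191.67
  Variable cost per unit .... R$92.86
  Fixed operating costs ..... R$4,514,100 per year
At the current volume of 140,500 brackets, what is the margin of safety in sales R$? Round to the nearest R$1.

Contribution margin per unit = R$191.67 − R$92.86 = R$98.81. Break-even units = R$4,514,100 ÷ R$98.81 = 45,684.65; break-even revenue = 45,684.65 × R$191.67 = R$8,756,376.35.
Current sales = 140,500 × R$191.67 = R$26,929,635.00.
Margin of safety = R$26,929,635.00 − R$8,756,376.35 = R$18,173,259.

R$18,173,259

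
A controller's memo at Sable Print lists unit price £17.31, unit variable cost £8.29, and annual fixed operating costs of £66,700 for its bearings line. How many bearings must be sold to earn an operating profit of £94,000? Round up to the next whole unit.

Contribution margin per unit = £17.31 − £8.29 = £9.02.
Units = (FC + target) / CM = (£66,700 + £94,000) / £9.02 = 17,815.96, so 17,816 bearings.

17,816 bearings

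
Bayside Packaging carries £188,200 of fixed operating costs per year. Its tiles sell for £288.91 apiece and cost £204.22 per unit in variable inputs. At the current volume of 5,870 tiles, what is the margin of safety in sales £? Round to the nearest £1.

£1,053,879

Contribution margin per unit = £288.91 − £204.22 = £84.69. Break-even units = £188,200 ÷ £84.69 = 2,222.22; break-even revenue = 2,222.22 × £288.91 = £642,022.22.
Current sales = 5,870 × £288.91 = £1,695,901.70.
Margin of safety = £1,695,901.70 − £642,022.22 = £1,053,879.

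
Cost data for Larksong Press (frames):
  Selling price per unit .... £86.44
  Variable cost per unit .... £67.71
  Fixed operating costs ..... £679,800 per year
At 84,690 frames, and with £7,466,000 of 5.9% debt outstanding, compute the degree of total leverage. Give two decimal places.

Contribution at this volume is 84,690 × £18.73 = £1,586,243.70.
Operating income = contribution − fixed costs = £1,586,243.70 − £679,800 = £906,443.70. Interest = £440,494.00, so EBIT − I = £465,949.70.
DCL = contribution ÷ (EBIT − I) = £1,586,243.70 ÷ £465,949.70 = 3.4043.

3.40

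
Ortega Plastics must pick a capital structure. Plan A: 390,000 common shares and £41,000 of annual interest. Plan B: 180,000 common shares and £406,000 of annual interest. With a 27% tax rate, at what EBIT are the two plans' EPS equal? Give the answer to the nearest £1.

£718,857

Set EPS_A = EPS_B: (EBIT − £41,000)(1 − 0.27) ÷ 390,000 = (EBIT − £406,000)(1 − 0.27) ÷ 180,000.
The (1 − t) factor cancels: (EBIT − 41,000) × 180,000 = (EBIT − 406,000) × 390,000.
Solving, EBIT = (406,000·390,000 − 41,000·180,000) / (390,000 − 180,000) = 150,960,000,000 / 210,000 = 718,857.14.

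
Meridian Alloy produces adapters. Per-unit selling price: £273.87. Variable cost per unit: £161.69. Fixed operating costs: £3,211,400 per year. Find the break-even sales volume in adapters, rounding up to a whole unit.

Contribution margin per unit = £273.87 − £161.69 = £112.18.
Units to break even: £3,211,400 ÷ £112.18 = 28,627.21, rounded up to 28,628.

28,628 adapters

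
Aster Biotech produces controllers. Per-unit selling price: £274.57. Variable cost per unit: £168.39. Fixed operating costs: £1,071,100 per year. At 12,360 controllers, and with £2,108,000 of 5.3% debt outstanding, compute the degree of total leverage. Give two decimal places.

10.13

Contribution at this volume is 12,360 × £106.18 = £1,312,384.80.
Subtracting fixed costs: EBIT = £1,312,384.80 − £1,071,100 = £241,284.80. Interest = £111,724.00, so EBIT − I = £129,560.80.
Degree of total leverage = total CM / (EBIT − interest) = £1,312,384.80 / £129,560.80 = 10.1295.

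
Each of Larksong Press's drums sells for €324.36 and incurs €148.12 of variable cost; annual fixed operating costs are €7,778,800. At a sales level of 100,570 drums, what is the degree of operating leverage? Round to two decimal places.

At 100,570 units, contribution = 100,570 × €176.24 = €17,724,456.80.
Operating income = contribution − fixed costs = €17,724,456.80 − €7,778,800 = €9,945,656.80.
Degree of operating leverage = €17,724,456.80 / €9,945,656.80 = 1.7821.

1.78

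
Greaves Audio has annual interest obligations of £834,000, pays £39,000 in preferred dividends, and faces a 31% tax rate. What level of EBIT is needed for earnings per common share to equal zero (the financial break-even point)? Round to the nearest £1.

£890,522

Preferred dividends are paid after tax, so their pre-tax equivalent is £39,000 ÷ (1 − 0.31) = £56,521.74.
EPS = 0 when EBIT covers interest plus the pre-tax preferred burden: £834,000 + £56,521.74 = £890,521.74.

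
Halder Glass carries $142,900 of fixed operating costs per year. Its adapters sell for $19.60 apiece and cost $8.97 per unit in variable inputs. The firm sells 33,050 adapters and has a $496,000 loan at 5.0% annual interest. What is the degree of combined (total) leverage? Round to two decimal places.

1.91

Contribution at this volume is 33,050 × $10.63 = $351,321.50.
Subtracting fixed costs: EBIT = $351,321.50 − $142,900 = $208,421.50. Interest = $24,800.00.
DOL = $351,321.50 ÷ $208,421.50 = 1.6856; DFL = $208,421.50 ÷ $183,621.50 = 1.1351.
DCL = DOL × DFL = 1.6856 × 1.1351 = 1.9133.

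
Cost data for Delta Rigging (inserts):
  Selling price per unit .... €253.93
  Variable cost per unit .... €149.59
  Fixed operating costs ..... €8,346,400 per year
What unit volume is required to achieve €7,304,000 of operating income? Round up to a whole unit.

Contribution margin per unit = €253.93 − €149.59 = €104.34.
Need Q such that Q × €104.34 − €8,346,400 = €7,304,000, i.e. Q = €15,650,400 / €104.34 = 149,994.25 → 149,995.

149,995 inserts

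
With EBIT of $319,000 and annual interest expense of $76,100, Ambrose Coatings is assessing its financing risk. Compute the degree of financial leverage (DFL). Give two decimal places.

Interest = $76,100.00.
DFL = EBIT ÷ (EBIT − I) = $319,000 ÷ ($319,000 − $76,100.00) = $319,000 ÷ $242,900.00 = 1.3133.

1.31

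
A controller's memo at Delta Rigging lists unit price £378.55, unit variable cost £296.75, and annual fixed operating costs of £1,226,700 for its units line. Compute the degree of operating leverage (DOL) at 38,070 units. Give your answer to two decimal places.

1.65

At 38,070 units, contribution = 38,070 × £81.80 = £3,114,126.00.
Operating income = contribution − fixed costs = £3,114,126.00 − £1,226,700 = £1,887,426.00.
So DOL = total CM / EBIT = £3,114,126.00 / £1,887,426.00 = 1.6499.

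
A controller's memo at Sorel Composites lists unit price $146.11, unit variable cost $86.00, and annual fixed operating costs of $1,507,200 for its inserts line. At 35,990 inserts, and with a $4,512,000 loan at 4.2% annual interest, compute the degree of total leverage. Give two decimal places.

Contribution at this volume is 35,990 × $60.11 = $2,163,358.90.
Subtracting fixed costs: EBIT = $2,163,358.90 − $1,507,200 = $656,158.90. Interest = $189,504.00.
DOL = $2,163,358.90 ÷ $656,158.90 = 3.2970; DFL = $656,158.90 ÷ $466,654.90 = 1.4061.
Combined leverage = 3.2970 × 1.4061 = 4.6359.

4.64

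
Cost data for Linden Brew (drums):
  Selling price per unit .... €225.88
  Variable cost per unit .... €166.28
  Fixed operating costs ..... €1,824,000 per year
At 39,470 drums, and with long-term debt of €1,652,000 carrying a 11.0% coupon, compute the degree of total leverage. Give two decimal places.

6.79

Total contribution margin = 39,470 × €59.60 = €2,352,412.00.
EBIT = €2,352,412.00 − €1,824,000 = €528,412.00. Interest = €181,720.00.
DOL = €2,352,412.00 ÷ €528,412.00 = 4.4519; DFL = €528,412.00 ÷ €346,692.00 = 1.5242.
Combined leverage = 4.4519 × 1.5242 = 6.7856.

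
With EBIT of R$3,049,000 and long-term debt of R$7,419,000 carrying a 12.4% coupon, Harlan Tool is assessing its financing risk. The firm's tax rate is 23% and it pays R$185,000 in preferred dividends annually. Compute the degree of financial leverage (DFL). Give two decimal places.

1.61

Annual interest charges come to R$919,956.00.
Pre-tax preferred-dividend burden = R$185,000 ÷ (1 − 0.23) = R$240,259.74.
DFL = EBIT ÷ [EBIT − I − D_p/(1−t)] = R$3,049,000 ÷ [R$3,049,000 − R$919,956.00 − R$240,259.74] = R$3,049,000 ÷ R$1,888,784.26 = 1.6143.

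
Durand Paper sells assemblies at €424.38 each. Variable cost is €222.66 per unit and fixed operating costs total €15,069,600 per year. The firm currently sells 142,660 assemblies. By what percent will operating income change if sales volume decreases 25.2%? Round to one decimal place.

Total contribution margin = 142,660 × €201.72 = €28,777,375.20.
EBIT = €28,777,375.20 − €15,069,600 = €13,707,775.20.
DOL = contribution ÷ EBIT = €28,777,375.20 ÷ €13,707,775.20 = 2.0993.
Operating income changes by 2.0993 × -25.2% = -52.9%.

-52.9%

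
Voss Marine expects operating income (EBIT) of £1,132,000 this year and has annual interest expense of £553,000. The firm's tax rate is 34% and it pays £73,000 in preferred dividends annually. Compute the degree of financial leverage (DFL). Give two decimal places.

2.42

Annual interest charges come to £553,000.00.
Preferred dividends grossed up pre-tax: £73,000 / (1 − 0.34) = £110,606.06.
DFL = EBIT ÷ [EBIT − I − D_p/(1−t)] = £1,132,000 ÷ [£1,132,000 − £553,000.00 − £110,606.06] = £1,132,000 ÷ £468,393.94 = 2.4168.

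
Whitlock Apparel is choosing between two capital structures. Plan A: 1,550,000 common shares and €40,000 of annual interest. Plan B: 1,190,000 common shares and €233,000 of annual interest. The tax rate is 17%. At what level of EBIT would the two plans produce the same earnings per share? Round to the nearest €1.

€870,972

At indifference, (EBIT − 40,000)(1 − t)/1,550,000 = (EBIT − 233,000)(1 − t)/1,190,000.
Cancelling (1 − t) and cross-multiplying: 1,190,000·(EBIT − 40,000) = 1,550,000·(EBIT − 233,000).
EBIT × (1,550,000 − 1,190,000) = 233,000 × 1,550,000 − 40,000 × 1,190,000 = 313,550,000,000, so EBIT = 313,550,000,000 ÷ 360,000 = 870,972.22.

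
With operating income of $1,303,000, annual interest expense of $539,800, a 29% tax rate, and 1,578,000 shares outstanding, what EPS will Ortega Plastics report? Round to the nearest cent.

$0.34

Interest = $539,800.00, so EBT = $1,303,000 − $539,800.00 = $763,200.00.
Net income = $763,200.00 × (1 − 0.29) = $541,872.00.
Per share: $541,872.00 / 1,578,000 shares = $0.34.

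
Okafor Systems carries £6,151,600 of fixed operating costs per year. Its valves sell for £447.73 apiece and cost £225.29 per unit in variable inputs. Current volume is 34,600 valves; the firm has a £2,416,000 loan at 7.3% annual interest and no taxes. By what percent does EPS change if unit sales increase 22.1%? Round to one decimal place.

+124.3%

At 34,600 units, contribution = 34,600 × £222.44 = £7,696,424.00.
Operating income = contribution − fixed costs = £7,696,424.00 − £6,151,600 = £1,544,824.00.
After interest of £176,368.00, pre-tax earnings = £1,368,456.00.
Degree of combined leverage = contribution ÷ (EBIT − I) = £7,696,424.00 ÷ £1,368,456.00 = 5.6242.
%ΔEPS = DCL × %ΔSales = 5.6242 × +22.1% = +124.3%.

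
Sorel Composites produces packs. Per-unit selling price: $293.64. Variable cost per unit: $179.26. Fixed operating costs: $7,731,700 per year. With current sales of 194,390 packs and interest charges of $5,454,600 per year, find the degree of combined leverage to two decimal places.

2.46

Total contribution margin = 194,390 × $114.38 = $22,234,328.20.
EBIT = $22,234,328.20 − $7,731,700 = $14,502,628.20. Interest = $5,454,600.00.
DOL = $22,234,328.20 ÷ $14,502,628.20 = 1.5331; DFL = $14,502,628.20 ÷ $9,048,028.20 = 1.6028.
Combined leverage = 1.5331 × 1.6028 = 2.4573.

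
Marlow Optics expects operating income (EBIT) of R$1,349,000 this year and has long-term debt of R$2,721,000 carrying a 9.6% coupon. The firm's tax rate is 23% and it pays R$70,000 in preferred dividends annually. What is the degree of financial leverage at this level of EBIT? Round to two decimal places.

Annual interest charges come to R$261,216.00.
Preferred dividends grossed up pre-tax: R$70,000 / (1 − 0.23) = R$90,909.09.
DFL = EBIT ÷ [EBIT − I − D_p/(1−t)] = R$1,349,000 ÷ [R$1,349,000 − R$261,216.00 − R$90,909.09] = R$1,349,000 ÷ R$996,874.91 = 1.3532.

1.35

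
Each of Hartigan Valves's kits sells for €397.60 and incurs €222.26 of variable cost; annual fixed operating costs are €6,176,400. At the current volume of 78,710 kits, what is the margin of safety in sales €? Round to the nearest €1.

Each unit contributes €397.60 − €222.26 = €175.34. Break-even units = €6,176,400 ÷ €175.34 = 35,225.28; break-even revenue = 35,225.28 × €397.60 = €14,005,569.98.
Actual sales revenue = 78,710 × €397.60 = €31,295,096.00.
Margin of safety = €31,295,096.00 − €14,005,569.98 = €17,289,526.

€17,289,526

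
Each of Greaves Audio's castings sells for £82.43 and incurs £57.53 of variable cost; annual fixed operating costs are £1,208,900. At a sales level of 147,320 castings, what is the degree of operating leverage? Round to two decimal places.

At 147,320 units, contribution = 147,320 × £24.90 = £3,668,268.00.
EBIT = £3,668,268.00 − £1,208,900 = £2,459,368.00.
DOL = contribution ÷ EBIT = £3,668,268.00 ÷ £2,459,368.00 = 1.4915.

1.49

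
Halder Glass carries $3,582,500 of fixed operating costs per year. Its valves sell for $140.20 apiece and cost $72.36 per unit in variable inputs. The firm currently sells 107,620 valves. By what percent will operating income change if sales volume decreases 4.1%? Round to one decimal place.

-8.1%

Total contribution margin = 107,620 × $67.84 = $7,300,940.80.
Operating income = contribution − fixed costs = $7,300,940.80 − $3,582,500 = $3,718,440.80.
Degree of operating leverage = $7,300,940.80 / $3,718,440.80 = 1.9634.
So EBIT moves 1.9634 × (-4.1%) = -8.1%.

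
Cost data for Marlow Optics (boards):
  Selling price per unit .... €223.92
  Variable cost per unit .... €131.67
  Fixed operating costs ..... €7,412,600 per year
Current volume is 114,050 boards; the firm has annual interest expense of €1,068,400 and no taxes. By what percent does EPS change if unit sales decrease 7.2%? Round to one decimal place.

Contribution at this volume is 114,050 × €92.25 = €10,521,112.50.
EBIT = €10,521,112.50 − €7,412,600 = €3,108,512.50.
After interest of €1,068,400.00, pre-tax earnings = €2,040,112.50.
DCL = total CM / (EBIT − I) = €10,521,112.50 / €2,040,112.50 = 5.1571.
EPS therefore changes by 5.1571 × (-7.2%) = -37.1%.

-37.1%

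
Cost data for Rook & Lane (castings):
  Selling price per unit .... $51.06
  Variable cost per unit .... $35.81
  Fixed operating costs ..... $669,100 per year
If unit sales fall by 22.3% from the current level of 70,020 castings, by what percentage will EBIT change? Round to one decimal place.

At 70,020 units, contribution = 70,020 × $15.25 = $1,067,805.00.
Subtracting fixed costs: EBIT = $1,067,805.00 − $669,100 = $398,705.00.
So DOL = total CM / EBIT = $1,067,805.00 / $398,705.00 = 2.6782.
Operating income changes by 2.6782 × -22.3% = -59.7%.

-59.7%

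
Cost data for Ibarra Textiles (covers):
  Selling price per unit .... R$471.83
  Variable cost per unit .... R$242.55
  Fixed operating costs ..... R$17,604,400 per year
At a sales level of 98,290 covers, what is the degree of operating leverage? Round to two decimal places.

4.57

Total contribution margin = 98,290 × R$229.28 = R$22,535,931.20.
Subtracting fixed costs: EBIT = R$22,535,931.20 − R$17,604,400 = R$4,931,531.20.
DOL = contribution ÷ EBIT = R$22,535,931.20 ÷ R$4,931,531.20 = 4.5698.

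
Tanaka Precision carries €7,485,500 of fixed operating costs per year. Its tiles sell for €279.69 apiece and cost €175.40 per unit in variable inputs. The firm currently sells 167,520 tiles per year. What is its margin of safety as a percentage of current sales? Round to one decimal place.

Unit CM = price − variable cost = €279.69 − €175.40 = €104.29. Break-even units = €7,485,500 ÷ €104.29 = 71,775.82; break-even revenue = 71,775.82 × €279.69 = €20,074,978.38.
Current sales = 167,520 × €279.69 = €46,853,668.80.
Margin of safety = (€46,853,668.80 − €20,074,978.38) ÷ €46,853,668.80 = 57.2%.

57.2%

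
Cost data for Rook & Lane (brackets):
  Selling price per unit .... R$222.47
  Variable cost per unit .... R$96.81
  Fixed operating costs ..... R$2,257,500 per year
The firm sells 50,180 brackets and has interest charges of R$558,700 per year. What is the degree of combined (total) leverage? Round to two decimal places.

1.81

Total contribution margin = 50,180 × R$125.66 = R$6,305,618.80.
Operating income = contribution − fixed costs = R$6,305,618.80 − R$2,257,500 = R$4,048,118.80. Interest = R$558,700.00, so EBIT − I = R$3,489,418.80.
Degree of total leverage = total CM / (EBIT − interest) = R$6,305,618.80 / R$3,489,418.80 = 1.8071.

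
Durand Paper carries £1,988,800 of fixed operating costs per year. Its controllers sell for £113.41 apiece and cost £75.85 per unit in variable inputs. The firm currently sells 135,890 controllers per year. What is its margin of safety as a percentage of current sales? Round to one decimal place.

Contribution margin per unit = £113.41 − £75.85 = £37.56. Break-even units = £1,988,800 ÷ £37.56 = 52,949.95; break-even revenue = 52,949.95 × £113.41 = £6,005,053.46.
Current sales = 135,890 × £113.41 = £15,411,284.90.
Margin of safety = (£15,411,284.90 − £6,005,053.46) ÷ £15,411,284.90 = 61.0%.

61.0%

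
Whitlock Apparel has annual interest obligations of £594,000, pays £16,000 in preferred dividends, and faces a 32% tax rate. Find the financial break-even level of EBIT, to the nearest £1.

£617,529

Preferred dividends are paid after tax, so their pre-tax equivalent is £16,000 ÷ (1 − 0.32) = £23,529.41.
EPS = 0 when EBIT covers interest plus the pre-tax preferred burden: £594,000 + £23,529.41 = £617,529.41.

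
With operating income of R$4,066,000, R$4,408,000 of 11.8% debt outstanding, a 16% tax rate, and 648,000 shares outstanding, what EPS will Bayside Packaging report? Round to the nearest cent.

R$4.60

Pre-tax income = R$4,066,000 − R$520,144.00 = R$3,545,856.00.
After tax at 16%: net income = R$3,545,856.00 × 0.84 = R$2,978,519.04.
Per share: R$2,978,519.04 / 648,000 shares = R$4.60.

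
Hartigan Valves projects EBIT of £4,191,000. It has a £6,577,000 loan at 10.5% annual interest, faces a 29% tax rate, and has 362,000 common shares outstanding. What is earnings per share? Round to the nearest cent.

£6.87

Pre-tax income = £4,191,000 − £690,585.00 = £3,500,415.00.
Net income = £3,500,415.00 × (1 − 0.29) = £2,485,294.65.
EPS = £2,485,294.65 ÷ 362,000 = £6.87.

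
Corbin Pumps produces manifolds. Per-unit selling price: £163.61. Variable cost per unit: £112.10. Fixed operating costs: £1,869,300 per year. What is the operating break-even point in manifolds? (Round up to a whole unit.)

36,291 manifolds

Contribution margin per unit = £163.61 − £112.10 = £51.51.
Units to break even: £1,869,300 ÷ £51.51 = 36,290.04, rounded up to 36,291.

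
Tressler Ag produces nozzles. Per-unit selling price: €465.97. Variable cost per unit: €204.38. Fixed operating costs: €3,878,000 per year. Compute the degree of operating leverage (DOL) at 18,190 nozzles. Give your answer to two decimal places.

Total contribution margin = 18,190 × €261.59 = €4,758,322.10.
Subtracting fixed costs: EBIT = €4,758,322.10 − €3,878,000 = €880,322.10.
Degree of operating leverage = €4,758,322.10 / €880,322.10 = 5.4052.

5.41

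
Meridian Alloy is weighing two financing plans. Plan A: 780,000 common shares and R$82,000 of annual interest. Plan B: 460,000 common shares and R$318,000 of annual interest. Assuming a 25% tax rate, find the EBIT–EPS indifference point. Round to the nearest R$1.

R$657,250

Set EPS_A = EPS_B: (EBIT − R$82,000)(1 − 0.25) ÷ 780,000 = (EBIT − R$318,000)(1 − 0.25) ÷ 460,000.
Cancelling (1 − t) and cross-multiplying: 460,000·(EBIT − 82,000) = 780,000·(EBIT − 318,000).
EBIT × (780,000 − 460,000) = 318,000 × 780,000 − 82,000 × 460,000 = 210,320,000,000, so EBIT = 210,320,000,000 ÷ 320,000 = 657,250.00.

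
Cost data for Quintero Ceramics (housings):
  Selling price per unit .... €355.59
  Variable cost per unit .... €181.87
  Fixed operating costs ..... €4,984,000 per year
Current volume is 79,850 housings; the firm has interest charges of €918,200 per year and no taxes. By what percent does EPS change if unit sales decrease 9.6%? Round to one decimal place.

Total contribution margin = 79,850 × €173.72 = €13,871,542.00.
Operating income = contribution − fixed costs = €13,871,542.00 − €4,984,000 = €8,887,542.00.
After interest of €918,200.00, pre-tax earnings = €7,969,342.00.
DCL = total CM / (EBIT − I) = €13,871,542.00 / €7,969,342.00 = 1.7406.
%ΔEPS = DCL × %ΔSales = 1.7406 × -9.6% = -16.7%.

-16.7%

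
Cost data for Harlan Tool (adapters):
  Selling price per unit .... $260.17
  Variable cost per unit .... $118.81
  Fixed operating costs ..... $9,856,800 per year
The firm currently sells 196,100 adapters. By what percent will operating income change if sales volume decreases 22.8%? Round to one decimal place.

Total contribution margin = 196,100 × $141.36 = $27,720,696.00.
EBIT = $27,720,696.00 − $9,856,800 = $17,863,896.00.
DOL = contribution ÷ EBIT = $27,720,696.00 ÷ $17,863,896.00 = 1.5518.
%ΔEBIT = DOL × %ΔSales = 1.5518 × -22.8% = -35.4%.

-35.4%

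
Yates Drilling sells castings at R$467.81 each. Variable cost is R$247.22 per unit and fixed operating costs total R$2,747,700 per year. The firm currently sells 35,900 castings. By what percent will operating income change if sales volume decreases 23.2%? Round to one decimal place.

-35.5%

Total contribution margin = 35,900 × R$220.59 = R$7,919,181.00.
EBIT = R$7,919,181.00 − R$2,747,700 = R$5,171,481.00.
DOL = contribution ÷ EBIT = R$7,919,181.00 ÷ R$5,171,481.00 = 1.5313.
So EBIT moves 1.5313 × (-23.2%) = -35.5%.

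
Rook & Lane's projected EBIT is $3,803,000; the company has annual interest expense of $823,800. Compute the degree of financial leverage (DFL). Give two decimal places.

Interest = $823,800.00.
Degree of financial leverage = EBIT / (EBIT − interest) = $3,803,000 / $2,979,200.00 = 1.2765.

1.28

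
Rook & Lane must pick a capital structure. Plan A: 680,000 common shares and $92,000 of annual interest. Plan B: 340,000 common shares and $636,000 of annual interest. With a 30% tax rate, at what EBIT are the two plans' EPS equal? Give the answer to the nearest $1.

Set EPS_A = EPS_B: (EBIT − $92,000)(1 − 0.30) ÷ 680,000 = (EBIT − $636,000)(1 − 0.30) ÷ 340,000.
The (1 − t) factor cancels: (EBIT − 92,000) × 340,000 = (EBIT − 636,000) × 680,000.
Solving, EBIT = (636,000·680,000 − 92,000·340,000) / (680,000 − 340,000) = 401,200,000,000 / 340,000 = 1,180,000.00.

$1,180,000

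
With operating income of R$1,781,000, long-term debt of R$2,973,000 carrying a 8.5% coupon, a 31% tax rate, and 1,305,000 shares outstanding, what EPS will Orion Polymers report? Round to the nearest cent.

R$0.81

Interest = R$252,705.00, so EBT = R$1,781,000 − R$252,705.00 = R$1,528,295.00.
After tax at 31%: net income = R$1,528,295.00 × 0.69 = R$1,054,523.55.
EPS = R$1,054,523.55 ÷ 1,305,000 = R$0.81.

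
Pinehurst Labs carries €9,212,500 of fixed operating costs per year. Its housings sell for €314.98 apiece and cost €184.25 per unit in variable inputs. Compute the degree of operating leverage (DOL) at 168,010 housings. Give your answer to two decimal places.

Total contribution margin = 168,010 × €130.73 = €21,963,947.30.
EBIT = €21,963,947.30 − €9,212,500 = €12,751,447.30.
Degree of operating leverage = €21,963,947.30 / €12,751,447.30 = 1.7225.

1.72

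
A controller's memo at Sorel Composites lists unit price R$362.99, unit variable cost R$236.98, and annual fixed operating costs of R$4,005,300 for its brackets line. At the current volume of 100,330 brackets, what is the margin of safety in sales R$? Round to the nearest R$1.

R$24,880,942

Each unit contributes R$362.99 − R$236.98 = R$126.01. Break-even units = R$4,005,300 ÷ R$126.01 = 31,785.57; break-even revenue = 31,785.57 × R$362.99 = R$11,537,844.99.
Current sales = 100,330 × R$362.99 = R$36,418,786.70.
Margin of safety = R$36,418,786.70 − R$11,537,844.99 = R$24,880,942.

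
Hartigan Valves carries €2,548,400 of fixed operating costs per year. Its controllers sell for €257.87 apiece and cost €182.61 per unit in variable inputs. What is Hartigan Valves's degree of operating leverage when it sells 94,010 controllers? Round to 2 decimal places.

1.56

Total contribution margin = 94,010 × €75.26 = €7,075,192.60.
EBIT = €7,075,192.60 − €2,548,400 = €4,526,792.60.
DOL = contribution ÷ EBIT = €7,075,192.60 ÷ €4,526,792.60 = 1.5630.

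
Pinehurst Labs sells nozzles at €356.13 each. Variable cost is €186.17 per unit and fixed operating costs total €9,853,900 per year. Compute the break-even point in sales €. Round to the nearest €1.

€20,647,619

CM per unit = €356.13 − €186.17 = €169.96; CM ratio = €169.96 / €356.13 = 0.4772.
Break-even revenue = fixed costs × price ÷ CM = €9,853,900 × €356.13 ÷ €169.96 = €20,647,619.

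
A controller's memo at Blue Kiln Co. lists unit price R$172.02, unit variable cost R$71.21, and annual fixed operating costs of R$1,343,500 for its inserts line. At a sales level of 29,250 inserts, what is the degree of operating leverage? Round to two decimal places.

At 29,250 units, contribution = 29,250 × R$100.81 = R$2,948,692.50.
Operating income = contribution − fixed costs = R$2,948,692.50 − R$1,343,500 = R$1,605,192.50.
So DOL = total CM / EBIT = R$2,948,692.50 / R$1,605,192.50 = 1.8370.

1.84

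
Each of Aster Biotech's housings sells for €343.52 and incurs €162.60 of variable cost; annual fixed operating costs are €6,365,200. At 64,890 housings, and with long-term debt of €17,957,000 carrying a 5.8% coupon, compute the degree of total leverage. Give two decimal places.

2.71

Total contribution margin = 64,890 × €180.92 = €11,739,898.80.
Subtracting fixed costs: EBIT = €11,739,898.80 − €6,365,200 = €5,374,698.80. Interest = €1,041,506.00, so EBIT − I = €4,333,192.80.
Degree of total leverage = total CM / (EBIT − interest) = €11,739,898.80 / €4,333,192.80 = 2.7093.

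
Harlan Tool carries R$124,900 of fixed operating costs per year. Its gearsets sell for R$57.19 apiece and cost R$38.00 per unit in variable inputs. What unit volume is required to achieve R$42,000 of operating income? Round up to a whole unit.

Contribution margin per unit = R$57.19 − R$38.00 = R$19.19.
Required volume = (fixed costs + target profit) ÷ CM = (R$124,900 + R$42,000) ÷ R$19.19 = 8,697.24, so 8,698 gearsets.

8,698 gearsets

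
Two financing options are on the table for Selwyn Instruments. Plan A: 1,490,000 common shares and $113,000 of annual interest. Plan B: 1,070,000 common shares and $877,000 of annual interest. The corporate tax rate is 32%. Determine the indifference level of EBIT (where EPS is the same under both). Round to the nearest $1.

At indifference, (EBIT − 113,000)(1 − t)/1,490,000 = (EBIT − 877,000)(1 − t)/1,070,000.
The (1 − t) factor cancels: (EBIT − 113,000) × 1,070,000 = (EBIT − 877,000) × 1,490,000.
Solving, EBIT = (877,000·1,490,000 − 113,000·1,070,000) / (1,490,000 − 1,070,000) = 1,185,820,000,000 / 420,000 = 2,823,380.95.

$2,823,381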